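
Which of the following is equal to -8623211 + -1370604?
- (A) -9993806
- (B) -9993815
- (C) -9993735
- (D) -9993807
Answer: B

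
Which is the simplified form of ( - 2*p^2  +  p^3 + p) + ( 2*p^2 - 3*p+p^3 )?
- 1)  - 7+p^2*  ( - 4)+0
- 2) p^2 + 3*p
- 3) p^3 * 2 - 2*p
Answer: 3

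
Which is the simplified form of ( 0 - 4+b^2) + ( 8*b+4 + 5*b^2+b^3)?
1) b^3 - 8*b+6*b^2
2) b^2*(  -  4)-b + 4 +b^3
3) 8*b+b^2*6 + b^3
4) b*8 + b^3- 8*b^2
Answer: 3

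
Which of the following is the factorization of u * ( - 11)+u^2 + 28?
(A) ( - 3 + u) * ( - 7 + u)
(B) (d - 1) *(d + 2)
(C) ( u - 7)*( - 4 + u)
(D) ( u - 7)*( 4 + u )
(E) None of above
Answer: C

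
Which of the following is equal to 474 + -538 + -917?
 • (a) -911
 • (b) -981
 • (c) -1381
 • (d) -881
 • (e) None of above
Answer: b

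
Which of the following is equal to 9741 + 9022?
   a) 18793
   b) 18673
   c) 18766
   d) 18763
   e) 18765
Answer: d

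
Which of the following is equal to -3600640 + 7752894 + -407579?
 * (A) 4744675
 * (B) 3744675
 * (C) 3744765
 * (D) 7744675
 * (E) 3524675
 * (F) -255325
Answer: B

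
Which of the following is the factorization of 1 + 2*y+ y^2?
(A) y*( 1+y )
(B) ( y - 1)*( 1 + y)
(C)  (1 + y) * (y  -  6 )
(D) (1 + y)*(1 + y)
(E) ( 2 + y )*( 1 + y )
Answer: D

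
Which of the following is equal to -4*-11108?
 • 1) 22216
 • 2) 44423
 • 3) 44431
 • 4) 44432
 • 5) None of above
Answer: 4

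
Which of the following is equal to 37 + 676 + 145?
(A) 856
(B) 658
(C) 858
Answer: C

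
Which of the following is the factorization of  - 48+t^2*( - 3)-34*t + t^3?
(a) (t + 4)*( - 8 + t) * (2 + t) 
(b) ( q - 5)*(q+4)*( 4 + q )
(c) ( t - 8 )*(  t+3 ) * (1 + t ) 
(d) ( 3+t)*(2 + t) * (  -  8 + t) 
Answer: d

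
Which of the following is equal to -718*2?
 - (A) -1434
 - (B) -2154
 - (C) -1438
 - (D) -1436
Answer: D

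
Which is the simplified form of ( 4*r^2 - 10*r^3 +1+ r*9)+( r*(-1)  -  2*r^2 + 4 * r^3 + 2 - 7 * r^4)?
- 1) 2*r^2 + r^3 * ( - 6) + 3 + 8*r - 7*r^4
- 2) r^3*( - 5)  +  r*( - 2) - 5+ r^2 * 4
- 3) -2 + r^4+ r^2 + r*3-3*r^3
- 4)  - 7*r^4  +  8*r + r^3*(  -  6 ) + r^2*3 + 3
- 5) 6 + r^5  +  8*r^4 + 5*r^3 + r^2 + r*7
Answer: 1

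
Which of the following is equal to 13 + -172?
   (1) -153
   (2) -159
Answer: 2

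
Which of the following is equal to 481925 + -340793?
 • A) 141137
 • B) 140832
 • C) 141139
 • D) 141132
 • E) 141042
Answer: D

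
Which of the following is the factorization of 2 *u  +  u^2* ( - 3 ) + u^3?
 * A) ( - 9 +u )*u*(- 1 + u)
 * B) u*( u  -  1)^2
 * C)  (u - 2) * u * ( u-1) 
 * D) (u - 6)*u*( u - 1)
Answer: C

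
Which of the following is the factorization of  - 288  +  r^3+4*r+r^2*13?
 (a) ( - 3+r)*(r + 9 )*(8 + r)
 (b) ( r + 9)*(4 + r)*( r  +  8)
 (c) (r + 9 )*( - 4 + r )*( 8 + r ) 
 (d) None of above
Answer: c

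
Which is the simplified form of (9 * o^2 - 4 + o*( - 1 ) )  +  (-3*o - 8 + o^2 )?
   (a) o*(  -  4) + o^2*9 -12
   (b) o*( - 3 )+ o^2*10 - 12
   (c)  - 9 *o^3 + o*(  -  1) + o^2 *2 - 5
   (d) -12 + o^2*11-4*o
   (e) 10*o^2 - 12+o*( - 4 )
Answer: e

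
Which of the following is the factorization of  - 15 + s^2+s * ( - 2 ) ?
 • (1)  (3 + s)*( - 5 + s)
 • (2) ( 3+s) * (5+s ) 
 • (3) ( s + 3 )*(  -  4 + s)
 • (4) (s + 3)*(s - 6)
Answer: 1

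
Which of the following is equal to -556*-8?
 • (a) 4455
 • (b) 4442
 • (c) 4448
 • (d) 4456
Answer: c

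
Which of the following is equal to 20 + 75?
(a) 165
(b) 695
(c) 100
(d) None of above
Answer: d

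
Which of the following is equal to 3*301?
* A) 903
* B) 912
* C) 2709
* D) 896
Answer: A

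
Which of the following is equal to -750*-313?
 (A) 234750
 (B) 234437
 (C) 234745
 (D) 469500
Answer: A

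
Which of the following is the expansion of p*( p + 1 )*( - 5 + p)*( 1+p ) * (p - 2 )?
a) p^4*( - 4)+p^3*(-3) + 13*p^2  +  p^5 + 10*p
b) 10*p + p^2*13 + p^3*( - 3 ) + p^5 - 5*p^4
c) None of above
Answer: b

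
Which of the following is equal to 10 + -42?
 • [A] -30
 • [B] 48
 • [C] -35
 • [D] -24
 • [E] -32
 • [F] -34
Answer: E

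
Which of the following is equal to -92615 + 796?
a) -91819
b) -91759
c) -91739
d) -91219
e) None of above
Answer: a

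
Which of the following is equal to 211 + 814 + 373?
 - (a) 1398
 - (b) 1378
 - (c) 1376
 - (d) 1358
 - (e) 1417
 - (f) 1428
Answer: a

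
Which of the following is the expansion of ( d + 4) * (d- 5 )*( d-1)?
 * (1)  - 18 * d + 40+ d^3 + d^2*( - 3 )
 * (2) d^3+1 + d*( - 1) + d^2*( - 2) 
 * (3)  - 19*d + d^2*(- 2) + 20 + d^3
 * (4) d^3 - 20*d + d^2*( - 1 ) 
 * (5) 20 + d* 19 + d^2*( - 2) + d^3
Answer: 3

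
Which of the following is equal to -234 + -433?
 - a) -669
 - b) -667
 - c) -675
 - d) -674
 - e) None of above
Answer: b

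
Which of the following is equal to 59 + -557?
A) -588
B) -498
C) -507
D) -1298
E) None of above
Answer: B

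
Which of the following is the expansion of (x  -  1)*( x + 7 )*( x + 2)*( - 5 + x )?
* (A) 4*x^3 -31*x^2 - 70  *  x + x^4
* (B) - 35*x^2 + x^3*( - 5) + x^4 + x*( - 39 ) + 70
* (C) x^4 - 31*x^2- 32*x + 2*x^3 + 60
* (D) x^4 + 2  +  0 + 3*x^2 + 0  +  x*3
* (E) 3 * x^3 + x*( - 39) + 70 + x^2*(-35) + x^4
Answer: E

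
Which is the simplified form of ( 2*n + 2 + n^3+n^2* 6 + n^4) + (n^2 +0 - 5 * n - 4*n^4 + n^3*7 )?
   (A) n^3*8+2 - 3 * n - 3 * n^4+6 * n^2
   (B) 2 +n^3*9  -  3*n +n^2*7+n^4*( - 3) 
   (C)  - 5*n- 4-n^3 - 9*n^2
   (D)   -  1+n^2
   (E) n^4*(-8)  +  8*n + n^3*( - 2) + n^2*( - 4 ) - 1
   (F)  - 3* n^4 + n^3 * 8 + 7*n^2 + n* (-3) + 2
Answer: F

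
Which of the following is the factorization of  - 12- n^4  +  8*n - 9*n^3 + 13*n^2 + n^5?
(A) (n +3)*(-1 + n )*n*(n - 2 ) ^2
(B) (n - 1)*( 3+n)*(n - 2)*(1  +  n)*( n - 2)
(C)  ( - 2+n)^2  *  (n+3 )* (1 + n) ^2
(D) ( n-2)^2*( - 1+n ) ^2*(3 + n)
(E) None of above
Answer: B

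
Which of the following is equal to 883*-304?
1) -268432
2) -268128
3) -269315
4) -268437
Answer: 1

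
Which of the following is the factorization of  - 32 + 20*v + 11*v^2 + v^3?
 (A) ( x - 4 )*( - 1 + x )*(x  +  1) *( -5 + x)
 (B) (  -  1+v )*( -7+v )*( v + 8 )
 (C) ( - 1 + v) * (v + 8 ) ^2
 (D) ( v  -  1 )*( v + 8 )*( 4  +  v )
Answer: D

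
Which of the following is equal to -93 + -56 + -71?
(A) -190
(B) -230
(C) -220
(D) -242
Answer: C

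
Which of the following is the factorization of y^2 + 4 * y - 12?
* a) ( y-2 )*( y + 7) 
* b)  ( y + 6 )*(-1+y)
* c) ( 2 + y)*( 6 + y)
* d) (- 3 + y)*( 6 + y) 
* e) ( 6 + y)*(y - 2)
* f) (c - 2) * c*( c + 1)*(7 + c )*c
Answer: e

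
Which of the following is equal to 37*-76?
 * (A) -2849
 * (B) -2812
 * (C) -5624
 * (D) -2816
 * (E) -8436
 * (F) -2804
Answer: B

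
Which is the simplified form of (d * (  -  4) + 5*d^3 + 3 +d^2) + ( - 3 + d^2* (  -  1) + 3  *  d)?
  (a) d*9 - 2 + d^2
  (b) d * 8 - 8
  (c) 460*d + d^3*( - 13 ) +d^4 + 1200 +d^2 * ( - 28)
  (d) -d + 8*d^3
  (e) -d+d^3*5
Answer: e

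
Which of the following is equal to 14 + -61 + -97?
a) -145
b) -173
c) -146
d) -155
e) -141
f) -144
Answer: f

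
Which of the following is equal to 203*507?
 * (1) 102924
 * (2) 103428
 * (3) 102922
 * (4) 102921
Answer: 4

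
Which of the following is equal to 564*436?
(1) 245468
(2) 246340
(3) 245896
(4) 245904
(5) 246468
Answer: 4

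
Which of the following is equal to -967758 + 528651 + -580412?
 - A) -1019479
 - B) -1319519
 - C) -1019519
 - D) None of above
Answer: C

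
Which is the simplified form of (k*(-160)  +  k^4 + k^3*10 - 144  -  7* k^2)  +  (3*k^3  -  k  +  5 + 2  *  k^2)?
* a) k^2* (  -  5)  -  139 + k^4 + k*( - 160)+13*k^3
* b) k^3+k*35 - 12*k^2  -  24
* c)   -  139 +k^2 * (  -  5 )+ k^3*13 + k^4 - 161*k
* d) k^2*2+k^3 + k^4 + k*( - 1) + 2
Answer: c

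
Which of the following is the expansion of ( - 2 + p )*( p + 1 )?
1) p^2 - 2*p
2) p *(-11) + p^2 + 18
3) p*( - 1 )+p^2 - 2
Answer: 3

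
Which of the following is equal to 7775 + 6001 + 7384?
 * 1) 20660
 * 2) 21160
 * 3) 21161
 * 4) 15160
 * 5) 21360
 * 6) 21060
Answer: 2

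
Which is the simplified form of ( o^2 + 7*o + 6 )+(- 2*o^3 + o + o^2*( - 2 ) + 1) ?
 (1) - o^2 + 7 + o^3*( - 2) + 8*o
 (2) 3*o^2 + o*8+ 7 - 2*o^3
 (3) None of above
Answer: 1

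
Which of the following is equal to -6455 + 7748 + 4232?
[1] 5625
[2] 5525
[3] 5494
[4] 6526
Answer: 2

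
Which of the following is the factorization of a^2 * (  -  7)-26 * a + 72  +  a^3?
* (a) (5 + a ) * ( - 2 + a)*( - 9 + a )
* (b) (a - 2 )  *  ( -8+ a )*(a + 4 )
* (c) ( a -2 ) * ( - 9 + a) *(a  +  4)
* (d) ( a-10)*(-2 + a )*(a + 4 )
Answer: c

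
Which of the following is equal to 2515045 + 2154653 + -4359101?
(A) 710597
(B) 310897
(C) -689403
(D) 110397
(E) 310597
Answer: E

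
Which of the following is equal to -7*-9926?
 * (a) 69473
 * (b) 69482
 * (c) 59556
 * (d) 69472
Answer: b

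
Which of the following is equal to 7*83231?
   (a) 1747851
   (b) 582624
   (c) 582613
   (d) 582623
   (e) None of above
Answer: e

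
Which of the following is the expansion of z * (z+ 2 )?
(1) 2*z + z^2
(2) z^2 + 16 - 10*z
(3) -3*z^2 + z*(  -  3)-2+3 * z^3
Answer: 1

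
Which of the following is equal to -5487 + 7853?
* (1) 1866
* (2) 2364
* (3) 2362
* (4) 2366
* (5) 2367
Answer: 4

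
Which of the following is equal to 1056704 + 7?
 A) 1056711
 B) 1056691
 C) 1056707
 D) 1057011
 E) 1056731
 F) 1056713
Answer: A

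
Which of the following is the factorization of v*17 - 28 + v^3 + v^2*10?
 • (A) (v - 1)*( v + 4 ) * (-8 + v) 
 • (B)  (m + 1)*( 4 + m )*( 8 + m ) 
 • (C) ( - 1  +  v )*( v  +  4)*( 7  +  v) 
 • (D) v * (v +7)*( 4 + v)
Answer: C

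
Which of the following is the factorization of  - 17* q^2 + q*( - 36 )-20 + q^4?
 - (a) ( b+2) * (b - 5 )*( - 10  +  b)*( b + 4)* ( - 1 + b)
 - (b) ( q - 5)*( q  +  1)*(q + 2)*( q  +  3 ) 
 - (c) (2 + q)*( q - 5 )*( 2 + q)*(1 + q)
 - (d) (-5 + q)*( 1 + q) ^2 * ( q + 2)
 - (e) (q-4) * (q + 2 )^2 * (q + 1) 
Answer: c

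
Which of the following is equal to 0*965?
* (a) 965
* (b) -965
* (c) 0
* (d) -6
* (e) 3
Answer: c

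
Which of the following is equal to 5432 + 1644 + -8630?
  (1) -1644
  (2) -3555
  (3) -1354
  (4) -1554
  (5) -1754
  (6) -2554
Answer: 4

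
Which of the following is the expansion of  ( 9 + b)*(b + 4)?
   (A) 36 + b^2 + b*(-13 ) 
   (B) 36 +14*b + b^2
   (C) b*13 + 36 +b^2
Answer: C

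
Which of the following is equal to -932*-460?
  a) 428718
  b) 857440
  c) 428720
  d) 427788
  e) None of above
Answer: c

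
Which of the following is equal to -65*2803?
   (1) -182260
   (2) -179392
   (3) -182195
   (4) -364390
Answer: 3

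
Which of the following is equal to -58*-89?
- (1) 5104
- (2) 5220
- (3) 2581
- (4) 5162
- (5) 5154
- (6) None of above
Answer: 4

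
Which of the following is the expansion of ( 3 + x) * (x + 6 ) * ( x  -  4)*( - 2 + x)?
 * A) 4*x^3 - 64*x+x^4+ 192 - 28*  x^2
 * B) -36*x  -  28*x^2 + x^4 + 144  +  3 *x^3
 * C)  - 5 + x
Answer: B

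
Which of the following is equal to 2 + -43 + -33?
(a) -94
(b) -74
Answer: b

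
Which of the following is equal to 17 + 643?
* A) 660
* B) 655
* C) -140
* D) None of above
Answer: A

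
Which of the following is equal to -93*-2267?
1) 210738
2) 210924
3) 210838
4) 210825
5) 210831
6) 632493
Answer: 5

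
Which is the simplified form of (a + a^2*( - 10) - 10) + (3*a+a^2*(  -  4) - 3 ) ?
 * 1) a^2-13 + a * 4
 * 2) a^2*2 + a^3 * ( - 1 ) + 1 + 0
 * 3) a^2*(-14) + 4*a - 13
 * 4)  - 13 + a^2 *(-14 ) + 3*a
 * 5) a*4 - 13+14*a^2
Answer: 3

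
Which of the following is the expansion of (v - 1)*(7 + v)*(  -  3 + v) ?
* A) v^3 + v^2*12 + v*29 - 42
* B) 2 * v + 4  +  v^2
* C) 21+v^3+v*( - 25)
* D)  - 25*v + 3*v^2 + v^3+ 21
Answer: D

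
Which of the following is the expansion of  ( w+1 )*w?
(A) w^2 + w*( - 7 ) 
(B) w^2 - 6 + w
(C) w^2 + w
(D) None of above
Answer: C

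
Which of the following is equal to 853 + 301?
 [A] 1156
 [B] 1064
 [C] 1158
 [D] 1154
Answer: D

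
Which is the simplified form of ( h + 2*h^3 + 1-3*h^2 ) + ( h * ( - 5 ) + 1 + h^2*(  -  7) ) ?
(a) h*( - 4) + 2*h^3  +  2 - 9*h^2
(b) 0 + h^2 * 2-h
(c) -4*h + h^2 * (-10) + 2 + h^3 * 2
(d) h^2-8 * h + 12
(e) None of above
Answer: c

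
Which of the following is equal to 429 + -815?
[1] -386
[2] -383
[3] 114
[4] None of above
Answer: 1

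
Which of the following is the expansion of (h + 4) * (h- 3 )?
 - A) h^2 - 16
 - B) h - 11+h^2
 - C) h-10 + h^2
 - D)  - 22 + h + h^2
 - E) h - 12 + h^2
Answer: E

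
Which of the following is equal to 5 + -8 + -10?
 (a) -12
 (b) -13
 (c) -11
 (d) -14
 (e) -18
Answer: b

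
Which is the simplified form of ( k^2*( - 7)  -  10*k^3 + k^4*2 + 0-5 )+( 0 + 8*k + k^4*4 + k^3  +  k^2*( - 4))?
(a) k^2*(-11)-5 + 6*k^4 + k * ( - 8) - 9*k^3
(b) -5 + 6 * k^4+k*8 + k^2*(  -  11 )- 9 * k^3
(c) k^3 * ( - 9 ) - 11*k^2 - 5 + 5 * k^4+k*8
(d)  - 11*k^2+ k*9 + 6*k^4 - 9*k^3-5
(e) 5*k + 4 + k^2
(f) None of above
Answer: b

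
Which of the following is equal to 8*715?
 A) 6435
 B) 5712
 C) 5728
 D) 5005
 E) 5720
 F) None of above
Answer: E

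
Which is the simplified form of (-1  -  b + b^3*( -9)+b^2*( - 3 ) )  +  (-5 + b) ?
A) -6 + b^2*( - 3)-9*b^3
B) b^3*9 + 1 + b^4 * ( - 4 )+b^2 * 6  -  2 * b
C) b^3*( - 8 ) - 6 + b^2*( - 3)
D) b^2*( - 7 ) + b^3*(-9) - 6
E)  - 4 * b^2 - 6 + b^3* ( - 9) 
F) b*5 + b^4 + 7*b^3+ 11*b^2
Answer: A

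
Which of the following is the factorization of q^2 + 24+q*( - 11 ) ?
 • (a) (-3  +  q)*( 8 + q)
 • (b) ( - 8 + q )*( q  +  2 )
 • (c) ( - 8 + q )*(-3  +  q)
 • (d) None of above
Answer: c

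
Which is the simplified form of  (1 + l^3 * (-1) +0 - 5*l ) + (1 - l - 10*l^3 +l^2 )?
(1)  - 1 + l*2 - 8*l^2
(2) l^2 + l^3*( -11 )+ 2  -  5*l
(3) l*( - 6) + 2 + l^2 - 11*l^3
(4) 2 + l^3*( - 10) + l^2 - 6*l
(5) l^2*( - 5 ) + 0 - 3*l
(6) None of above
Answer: 3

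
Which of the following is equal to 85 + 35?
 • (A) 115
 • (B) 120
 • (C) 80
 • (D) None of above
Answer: B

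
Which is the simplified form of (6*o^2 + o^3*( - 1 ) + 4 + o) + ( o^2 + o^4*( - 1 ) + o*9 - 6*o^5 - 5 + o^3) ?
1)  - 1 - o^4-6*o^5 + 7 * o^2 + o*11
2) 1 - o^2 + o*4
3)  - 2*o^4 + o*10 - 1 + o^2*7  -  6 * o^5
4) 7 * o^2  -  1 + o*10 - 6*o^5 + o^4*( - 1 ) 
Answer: 4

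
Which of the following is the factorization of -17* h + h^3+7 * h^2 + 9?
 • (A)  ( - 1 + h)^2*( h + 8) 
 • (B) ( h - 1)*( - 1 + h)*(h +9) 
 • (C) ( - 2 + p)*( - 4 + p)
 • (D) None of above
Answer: B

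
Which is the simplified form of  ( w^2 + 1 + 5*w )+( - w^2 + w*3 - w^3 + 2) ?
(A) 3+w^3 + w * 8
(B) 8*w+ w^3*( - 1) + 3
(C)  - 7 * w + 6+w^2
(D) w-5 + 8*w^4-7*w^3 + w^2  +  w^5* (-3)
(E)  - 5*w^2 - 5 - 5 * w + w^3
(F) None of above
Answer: B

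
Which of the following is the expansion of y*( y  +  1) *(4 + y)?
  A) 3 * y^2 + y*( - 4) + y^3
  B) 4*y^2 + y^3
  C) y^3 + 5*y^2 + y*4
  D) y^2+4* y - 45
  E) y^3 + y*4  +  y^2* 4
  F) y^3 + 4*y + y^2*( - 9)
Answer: C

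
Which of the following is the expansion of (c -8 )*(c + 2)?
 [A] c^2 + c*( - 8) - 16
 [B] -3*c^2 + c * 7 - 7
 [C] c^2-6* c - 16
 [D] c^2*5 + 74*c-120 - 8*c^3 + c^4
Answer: C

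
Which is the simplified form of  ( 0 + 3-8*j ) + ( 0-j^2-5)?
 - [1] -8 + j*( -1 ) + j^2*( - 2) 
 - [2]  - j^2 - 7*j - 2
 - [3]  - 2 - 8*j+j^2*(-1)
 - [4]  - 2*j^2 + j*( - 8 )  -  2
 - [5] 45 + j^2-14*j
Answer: 3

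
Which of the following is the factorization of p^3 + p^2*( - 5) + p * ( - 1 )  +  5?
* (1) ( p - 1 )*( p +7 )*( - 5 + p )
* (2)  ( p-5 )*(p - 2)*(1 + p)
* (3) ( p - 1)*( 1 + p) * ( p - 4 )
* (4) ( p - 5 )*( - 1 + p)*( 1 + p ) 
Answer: 4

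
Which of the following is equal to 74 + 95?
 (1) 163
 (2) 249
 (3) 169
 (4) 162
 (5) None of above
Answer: 3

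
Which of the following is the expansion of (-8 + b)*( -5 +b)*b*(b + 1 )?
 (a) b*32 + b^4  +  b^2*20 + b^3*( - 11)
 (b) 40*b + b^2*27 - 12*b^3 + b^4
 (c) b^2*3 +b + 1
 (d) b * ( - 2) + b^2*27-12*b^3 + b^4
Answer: b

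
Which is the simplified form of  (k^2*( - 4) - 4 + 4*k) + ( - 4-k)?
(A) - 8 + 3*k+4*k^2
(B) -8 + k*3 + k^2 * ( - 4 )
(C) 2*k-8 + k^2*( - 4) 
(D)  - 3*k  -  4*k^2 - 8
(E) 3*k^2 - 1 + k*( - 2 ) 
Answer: B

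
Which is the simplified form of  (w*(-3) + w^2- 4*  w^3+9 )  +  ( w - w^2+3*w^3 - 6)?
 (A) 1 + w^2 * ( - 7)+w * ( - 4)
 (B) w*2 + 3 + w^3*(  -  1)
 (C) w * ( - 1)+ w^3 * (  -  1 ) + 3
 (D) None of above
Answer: D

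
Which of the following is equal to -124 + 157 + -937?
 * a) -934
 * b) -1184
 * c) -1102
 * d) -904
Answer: d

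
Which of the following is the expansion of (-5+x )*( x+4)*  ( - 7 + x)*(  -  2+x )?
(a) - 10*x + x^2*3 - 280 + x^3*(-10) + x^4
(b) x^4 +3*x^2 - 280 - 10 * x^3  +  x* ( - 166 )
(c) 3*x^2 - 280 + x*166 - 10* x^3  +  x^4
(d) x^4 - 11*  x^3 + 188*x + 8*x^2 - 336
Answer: c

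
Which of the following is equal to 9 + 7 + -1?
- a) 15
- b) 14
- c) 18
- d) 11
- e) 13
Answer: a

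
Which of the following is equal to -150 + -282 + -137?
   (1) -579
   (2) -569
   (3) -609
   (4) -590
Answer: 2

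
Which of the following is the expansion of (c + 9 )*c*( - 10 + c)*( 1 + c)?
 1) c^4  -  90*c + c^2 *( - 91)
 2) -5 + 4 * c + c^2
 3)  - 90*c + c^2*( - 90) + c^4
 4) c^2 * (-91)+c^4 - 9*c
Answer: 1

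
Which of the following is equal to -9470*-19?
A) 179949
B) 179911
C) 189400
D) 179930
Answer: D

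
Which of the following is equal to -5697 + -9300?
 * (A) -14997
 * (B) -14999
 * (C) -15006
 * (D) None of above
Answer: A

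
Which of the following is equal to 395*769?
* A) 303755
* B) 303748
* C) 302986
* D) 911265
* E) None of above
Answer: A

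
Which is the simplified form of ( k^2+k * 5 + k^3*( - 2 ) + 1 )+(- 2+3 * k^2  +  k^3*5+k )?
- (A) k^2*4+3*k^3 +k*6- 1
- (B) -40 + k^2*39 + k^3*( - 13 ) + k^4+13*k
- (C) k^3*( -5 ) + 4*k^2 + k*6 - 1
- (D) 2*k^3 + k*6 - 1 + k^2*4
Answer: A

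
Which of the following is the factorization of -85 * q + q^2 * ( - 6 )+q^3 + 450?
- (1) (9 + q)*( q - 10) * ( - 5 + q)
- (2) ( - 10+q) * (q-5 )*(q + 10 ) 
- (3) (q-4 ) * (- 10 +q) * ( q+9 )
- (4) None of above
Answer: 1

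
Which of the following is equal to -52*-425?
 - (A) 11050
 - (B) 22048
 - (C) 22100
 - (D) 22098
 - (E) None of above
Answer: C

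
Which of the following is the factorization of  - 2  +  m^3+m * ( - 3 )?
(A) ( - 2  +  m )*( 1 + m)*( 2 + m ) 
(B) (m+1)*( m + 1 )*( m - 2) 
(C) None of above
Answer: B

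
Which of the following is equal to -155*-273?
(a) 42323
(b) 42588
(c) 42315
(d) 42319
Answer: c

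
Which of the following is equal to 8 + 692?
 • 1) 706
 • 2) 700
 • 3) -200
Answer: 2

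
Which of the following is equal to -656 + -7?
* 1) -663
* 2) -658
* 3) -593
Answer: 1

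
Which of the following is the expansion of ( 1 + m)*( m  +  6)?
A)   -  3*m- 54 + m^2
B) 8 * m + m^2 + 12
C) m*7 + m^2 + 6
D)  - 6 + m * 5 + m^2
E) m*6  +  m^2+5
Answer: C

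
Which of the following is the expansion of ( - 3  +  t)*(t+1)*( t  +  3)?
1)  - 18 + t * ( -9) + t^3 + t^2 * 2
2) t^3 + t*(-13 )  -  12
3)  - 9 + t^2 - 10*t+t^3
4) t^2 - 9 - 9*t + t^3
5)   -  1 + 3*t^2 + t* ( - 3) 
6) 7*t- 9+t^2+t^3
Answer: 4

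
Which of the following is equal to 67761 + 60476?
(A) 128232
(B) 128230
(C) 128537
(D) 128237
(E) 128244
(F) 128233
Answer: D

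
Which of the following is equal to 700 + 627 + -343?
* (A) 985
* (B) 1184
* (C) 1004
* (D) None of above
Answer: D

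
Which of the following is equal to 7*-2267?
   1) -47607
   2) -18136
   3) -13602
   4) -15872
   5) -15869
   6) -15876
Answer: 5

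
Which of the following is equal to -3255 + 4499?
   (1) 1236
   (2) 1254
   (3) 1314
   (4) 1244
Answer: 4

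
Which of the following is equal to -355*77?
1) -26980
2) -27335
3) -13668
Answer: 2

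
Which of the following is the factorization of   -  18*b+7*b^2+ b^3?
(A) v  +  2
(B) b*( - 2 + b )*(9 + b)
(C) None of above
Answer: B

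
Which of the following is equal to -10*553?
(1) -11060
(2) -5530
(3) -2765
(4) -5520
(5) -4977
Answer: 2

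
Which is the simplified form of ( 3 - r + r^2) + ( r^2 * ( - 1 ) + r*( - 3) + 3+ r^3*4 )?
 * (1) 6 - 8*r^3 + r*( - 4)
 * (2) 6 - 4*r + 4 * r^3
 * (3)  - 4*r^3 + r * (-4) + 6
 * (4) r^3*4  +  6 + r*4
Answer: 2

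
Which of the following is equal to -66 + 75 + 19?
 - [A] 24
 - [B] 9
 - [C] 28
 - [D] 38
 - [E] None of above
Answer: C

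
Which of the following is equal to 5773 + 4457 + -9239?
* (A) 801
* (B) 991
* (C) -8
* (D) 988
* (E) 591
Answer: B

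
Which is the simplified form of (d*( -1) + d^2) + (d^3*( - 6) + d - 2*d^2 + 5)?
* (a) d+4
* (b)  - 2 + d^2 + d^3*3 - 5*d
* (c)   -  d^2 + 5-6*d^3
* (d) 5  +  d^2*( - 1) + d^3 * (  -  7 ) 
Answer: c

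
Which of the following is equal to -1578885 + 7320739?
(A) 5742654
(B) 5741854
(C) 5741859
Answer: B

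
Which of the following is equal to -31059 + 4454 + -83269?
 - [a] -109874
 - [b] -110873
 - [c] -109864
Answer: a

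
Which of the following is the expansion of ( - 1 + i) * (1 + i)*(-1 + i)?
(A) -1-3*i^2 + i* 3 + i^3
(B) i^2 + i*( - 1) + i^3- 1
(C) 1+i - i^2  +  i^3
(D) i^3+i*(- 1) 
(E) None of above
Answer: E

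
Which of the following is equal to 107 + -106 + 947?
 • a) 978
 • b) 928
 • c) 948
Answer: c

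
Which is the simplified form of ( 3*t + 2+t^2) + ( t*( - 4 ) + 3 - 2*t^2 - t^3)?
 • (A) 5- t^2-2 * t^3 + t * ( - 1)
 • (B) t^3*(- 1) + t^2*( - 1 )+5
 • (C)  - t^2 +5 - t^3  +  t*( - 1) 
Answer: C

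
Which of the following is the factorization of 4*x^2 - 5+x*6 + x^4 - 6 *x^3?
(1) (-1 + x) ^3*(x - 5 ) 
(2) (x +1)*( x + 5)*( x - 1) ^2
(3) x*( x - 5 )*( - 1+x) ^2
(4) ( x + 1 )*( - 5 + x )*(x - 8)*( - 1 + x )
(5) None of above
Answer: 5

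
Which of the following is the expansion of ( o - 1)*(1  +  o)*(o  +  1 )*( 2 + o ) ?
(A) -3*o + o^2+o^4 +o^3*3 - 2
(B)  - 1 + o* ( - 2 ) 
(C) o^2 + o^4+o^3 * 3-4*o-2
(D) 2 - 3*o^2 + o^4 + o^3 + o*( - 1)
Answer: A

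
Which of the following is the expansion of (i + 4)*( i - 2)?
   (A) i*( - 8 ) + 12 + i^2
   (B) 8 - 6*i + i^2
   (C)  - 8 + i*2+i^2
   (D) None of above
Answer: C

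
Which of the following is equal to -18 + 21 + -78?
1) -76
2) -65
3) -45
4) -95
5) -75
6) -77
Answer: 5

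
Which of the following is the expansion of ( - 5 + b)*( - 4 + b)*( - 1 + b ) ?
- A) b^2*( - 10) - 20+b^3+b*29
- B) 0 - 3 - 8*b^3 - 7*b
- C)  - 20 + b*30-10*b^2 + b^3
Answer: A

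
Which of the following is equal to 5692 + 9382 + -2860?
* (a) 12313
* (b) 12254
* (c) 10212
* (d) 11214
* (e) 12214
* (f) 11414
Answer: e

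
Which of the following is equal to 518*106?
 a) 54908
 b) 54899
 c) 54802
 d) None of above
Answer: a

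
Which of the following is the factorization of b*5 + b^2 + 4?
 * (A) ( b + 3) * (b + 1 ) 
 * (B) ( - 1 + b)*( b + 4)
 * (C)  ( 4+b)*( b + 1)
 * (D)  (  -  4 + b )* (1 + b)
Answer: C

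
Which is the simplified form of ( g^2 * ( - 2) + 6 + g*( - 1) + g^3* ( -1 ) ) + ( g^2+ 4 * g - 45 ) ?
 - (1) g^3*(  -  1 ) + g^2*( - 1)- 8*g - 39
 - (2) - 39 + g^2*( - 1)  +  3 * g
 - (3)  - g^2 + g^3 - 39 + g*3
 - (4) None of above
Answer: 4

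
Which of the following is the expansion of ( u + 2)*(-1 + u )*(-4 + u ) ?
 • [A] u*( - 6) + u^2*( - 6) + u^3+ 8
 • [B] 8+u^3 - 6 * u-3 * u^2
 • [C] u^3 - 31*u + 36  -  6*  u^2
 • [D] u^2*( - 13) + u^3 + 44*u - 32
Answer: B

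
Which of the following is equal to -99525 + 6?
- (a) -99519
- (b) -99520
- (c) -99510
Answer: a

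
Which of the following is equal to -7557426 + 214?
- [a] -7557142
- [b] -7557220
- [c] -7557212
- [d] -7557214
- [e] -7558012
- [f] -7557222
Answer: c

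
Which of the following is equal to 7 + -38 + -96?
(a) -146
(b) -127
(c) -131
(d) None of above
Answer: b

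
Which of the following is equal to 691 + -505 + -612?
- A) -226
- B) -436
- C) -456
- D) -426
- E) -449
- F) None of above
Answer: D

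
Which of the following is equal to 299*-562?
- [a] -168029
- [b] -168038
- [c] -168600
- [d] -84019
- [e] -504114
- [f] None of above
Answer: b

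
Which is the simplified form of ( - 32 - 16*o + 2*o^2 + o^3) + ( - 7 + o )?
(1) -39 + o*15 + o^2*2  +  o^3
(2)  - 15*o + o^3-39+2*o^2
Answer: 2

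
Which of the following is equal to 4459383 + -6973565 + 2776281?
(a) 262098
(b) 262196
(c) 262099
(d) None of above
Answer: c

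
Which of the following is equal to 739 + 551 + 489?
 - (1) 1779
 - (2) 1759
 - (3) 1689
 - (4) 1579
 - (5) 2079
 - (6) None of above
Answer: 1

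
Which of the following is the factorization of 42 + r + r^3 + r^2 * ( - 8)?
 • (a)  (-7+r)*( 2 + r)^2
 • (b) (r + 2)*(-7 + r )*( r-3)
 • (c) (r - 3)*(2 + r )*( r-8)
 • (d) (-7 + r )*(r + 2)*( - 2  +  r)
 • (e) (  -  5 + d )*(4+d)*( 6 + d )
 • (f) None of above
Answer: b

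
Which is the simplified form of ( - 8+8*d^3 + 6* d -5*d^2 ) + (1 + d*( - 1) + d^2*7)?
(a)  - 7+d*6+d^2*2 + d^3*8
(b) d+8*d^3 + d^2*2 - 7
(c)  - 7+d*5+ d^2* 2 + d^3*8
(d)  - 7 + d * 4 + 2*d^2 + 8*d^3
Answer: c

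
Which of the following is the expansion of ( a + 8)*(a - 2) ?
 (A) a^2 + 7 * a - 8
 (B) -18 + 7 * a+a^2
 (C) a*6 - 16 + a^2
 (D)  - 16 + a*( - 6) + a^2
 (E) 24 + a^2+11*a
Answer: C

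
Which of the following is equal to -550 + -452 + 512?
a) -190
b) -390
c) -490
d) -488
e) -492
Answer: c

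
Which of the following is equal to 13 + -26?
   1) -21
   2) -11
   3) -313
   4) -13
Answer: 4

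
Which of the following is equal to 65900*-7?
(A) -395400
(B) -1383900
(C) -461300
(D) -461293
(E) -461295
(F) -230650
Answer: C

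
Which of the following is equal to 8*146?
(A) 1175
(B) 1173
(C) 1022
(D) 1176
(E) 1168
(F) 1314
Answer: E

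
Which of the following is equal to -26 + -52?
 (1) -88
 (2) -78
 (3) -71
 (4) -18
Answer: 2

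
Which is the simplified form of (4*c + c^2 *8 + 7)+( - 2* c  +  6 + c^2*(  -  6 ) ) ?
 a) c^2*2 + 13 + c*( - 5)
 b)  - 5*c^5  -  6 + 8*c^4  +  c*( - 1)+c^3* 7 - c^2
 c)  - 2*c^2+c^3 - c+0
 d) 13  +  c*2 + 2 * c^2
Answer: d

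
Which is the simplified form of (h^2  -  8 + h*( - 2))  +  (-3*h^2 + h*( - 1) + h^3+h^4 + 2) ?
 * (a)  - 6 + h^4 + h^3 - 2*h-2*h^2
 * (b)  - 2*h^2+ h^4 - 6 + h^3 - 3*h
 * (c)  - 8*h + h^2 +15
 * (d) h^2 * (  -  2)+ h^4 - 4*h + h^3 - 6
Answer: b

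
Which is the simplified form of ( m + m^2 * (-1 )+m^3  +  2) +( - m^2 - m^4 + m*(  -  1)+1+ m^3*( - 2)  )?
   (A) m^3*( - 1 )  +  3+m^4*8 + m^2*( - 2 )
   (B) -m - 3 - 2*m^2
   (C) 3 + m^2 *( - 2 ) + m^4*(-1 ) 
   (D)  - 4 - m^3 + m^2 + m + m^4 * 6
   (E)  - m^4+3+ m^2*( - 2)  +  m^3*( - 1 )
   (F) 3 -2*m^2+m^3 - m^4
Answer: E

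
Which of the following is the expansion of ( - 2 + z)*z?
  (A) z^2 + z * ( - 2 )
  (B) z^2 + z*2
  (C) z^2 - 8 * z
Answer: A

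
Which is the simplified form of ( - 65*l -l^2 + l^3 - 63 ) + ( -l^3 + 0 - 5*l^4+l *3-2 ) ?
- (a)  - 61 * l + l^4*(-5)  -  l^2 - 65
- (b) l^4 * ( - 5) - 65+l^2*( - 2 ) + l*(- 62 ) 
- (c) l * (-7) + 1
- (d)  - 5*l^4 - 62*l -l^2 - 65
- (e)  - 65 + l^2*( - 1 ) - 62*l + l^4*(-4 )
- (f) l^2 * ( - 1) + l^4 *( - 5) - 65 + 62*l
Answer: d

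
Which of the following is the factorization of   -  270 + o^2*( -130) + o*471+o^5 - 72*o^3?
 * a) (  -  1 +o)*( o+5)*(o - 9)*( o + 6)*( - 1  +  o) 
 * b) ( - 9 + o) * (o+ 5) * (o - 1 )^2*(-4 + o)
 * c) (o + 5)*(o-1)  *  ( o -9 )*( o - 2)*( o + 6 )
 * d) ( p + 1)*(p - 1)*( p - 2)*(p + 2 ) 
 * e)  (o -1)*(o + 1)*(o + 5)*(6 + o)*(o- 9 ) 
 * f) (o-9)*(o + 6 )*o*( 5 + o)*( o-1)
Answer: a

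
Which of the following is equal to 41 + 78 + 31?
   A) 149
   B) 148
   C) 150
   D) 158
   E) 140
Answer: C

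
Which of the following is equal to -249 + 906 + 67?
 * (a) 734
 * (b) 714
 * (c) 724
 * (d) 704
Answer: c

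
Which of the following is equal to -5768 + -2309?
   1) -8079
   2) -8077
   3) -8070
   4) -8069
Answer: 2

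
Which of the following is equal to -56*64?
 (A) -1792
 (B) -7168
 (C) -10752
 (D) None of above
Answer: D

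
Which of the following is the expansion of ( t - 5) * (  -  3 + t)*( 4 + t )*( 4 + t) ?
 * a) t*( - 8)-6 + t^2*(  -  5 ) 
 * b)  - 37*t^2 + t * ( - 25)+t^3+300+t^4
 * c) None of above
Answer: c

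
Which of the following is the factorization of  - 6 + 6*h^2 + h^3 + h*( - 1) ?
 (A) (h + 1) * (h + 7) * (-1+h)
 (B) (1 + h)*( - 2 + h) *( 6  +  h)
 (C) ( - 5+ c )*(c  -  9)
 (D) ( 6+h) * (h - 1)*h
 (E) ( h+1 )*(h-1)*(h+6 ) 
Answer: E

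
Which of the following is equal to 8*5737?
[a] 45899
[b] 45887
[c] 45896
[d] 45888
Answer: c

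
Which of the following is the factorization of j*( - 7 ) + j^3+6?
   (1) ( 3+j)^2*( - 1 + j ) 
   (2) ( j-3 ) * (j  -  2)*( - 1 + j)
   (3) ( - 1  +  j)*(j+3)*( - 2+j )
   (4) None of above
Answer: 3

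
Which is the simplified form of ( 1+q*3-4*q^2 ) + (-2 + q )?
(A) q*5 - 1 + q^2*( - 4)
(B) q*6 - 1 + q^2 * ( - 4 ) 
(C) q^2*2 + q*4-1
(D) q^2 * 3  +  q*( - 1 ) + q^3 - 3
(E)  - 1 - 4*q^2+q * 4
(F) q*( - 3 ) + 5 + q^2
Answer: E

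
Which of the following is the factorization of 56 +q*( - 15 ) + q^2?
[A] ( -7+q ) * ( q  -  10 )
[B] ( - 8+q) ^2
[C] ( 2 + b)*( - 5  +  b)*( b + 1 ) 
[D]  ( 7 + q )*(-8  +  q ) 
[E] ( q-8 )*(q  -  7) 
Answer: E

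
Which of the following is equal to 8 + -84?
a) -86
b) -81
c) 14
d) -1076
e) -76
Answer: e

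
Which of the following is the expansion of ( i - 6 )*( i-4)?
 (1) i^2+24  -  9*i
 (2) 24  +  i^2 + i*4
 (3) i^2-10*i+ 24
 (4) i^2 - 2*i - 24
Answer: 3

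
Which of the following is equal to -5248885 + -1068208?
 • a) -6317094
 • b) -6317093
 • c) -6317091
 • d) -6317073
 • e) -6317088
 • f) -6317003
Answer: b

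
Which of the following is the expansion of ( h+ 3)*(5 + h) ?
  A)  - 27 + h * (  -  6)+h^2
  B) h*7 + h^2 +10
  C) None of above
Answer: C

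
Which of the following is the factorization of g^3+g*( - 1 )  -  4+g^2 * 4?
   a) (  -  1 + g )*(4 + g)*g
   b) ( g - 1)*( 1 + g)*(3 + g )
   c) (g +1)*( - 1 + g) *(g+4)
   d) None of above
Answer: c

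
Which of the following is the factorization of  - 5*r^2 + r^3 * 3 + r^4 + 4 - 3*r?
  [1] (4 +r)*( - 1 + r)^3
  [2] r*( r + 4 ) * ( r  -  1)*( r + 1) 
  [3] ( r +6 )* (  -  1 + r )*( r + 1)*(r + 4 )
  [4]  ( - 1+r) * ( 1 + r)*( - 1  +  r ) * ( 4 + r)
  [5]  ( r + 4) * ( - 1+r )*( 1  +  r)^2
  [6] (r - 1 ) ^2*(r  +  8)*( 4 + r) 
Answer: 4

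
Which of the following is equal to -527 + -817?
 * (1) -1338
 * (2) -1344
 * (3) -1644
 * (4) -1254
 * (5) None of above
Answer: 2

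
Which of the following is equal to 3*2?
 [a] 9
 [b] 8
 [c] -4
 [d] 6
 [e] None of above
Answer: d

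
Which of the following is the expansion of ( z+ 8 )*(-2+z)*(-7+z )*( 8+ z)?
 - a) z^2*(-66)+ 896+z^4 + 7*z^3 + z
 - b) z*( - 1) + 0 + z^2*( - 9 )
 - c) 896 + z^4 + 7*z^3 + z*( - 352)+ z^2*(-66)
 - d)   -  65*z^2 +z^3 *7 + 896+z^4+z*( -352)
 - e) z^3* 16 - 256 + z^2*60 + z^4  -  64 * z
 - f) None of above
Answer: c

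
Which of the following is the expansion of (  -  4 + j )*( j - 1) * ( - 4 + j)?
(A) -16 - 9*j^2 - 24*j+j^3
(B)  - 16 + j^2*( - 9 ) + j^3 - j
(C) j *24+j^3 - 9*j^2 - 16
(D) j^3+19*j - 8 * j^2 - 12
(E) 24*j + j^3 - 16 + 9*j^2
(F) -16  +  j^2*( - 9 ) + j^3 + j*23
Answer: C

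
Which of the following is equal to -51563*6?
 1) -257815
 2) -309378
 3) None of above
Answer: 2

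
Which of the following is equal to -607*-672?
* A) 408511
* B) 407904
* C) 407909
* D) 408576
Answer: B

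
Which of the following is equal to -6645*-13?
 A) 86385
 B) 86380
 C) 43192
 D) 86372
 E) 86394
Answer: A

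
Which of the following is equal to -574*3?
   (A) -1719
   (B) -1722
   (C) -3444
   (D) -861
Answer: B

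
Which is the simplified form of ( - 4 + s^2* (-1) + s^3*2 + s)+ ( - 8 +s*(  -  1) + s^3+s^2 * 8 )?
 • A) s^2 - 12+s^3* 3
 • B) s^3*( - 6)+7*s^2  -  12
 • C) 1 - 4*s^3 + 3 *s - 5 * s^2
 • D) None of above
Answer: D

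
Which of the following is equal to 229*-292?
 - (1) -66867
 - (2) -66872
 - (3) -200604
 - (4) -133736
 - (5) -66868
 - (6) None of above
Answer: 5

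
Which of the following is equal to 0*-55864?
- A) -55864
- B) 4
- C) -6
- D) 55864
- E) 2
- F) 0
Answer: F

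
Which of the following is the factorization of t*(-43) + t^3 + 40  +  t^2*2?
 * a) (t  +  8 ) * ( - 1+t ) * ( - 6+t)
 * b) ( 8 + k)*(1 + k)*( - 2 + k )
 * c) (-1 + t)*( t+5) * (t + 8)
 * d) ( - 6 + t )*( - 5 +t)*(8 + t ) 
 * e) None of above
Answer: e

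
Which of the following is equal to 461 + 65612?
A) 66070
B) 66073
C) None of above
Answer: B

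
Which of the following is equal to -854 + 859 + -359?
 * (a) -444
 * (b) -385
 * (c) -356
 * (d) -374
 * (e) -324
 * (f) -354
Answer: f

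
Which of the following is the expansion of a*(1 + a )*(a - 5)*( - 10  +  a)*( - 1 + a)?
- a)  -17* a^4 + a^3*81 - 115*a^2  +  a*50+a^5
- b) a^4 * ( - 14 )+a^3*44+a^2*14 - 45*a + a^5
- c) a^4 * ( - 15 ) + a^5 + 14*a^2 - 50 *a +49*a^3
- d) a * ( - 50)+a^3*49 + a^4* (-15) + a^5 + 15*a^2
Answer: d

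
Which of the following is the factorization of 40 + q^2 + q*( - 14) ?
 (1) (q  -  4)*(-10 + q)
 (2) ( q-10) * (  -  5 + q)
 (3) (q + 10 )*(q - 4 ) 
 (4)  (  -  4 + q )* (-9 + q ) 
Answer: 1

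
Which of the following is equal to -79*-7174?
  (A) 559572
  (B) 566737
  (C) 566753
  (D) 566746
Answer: D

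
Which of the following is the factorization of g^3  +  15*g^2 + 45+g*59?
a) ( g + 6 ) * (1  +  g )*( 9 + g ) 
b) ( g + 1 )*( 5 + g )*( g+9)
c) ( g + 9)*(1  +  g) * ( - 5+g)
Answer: b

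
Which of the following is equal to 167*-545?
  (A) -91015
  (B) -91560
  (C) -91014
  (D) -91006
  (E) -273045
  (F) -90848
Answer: A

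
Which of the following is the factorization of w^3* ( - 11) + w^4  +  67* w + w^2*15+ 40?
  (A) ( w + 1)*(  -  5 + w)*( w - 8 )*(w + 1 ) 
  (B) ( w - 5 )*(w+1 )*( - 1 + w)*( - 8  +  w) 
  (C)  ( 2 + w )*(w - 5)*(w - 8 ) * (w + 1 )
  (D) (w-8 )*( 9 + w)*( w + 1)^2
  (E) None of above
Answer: A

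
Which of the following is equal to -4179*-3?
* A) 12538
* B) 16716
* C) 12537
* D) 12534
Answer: C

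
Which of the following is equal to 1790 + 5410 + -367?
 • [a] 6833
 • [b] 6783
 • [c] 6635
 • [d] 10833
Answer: a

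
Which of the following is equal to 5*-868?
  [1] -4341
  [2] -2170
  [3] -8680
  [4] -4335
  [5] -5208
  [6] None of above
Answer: 6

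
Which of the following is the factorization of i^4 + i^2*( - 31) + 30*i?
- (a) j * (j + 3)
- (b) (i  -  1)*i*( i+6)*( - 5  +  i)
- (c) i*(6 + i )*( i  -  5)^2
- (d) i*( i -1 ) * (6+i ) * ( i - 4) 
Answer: b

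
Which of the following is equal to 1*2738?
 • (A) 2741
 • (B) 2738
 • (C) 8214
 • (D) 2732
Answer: B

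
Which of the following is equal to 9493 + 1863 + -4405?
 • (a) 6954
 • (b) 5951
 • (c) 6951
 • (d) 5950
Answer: c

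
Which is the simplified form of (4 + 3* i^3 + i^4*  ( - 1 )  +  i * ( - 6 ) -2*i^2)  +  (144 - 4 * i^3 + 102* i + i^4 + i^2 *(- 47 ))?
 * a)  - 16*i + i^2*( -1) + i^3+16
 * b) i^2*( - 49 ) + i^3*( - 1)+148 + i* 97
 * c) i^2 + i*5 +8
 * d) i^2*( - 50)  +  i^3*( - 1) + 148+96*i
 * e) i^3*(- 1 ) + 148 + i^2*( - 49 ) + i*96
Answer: e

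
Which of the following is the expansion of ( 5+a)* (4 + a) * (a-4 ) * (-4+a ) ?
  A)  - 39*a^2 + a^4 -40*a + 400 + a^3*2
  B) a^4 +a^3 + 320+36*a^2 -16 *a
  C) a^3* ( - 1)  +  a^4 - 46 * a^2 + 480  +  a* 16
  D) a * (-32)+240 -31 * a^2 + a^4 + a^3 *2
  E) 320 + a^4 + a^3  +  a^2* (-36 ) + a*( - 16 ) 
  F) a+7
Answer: E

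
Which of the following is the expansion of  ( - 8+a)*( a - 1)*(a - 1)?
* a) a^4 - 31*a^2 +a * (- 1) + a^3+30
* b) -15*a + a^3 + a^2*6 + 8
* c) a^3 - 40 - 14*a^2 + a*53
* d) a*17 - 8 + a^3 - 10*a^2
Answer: d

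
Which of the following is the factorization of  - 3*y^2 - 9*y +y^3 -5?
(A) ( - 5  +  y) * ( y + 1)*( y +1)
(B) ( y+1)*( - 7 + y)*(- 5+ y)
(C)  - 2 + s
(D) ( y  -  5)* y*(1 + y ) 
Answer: A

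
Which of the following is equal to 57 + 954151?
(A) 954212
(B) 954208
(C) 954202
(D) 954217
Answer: B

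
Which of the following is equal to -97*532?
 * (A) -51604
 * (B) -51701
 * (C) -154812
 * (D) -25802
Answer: A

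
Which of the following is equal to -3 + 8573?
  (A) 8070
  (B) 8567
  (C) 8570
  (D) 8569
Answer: C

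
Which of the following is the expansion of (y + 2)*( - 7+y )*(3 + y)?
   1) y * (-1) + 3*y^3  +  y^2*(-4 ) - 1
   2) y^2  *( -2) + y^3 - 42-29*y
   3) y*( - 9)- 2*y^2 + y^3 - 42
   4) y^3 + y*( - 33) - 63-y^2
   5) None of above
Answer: 2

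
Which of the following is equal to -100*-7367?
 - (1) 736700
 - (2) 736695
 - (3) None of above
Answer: 1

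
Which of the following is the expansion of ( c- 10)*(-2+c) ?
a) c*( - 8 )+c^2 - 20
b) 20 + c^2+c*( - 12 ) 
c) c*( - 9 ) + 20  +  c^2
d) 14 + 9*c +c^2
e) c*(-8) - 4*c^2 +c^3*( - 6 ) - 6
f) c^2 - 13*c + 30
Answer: b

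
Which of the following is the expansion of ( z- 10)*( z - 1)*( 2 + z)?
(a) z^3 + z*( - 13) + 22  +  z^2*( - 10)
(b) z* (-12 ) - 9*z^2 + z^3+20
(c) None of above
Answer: b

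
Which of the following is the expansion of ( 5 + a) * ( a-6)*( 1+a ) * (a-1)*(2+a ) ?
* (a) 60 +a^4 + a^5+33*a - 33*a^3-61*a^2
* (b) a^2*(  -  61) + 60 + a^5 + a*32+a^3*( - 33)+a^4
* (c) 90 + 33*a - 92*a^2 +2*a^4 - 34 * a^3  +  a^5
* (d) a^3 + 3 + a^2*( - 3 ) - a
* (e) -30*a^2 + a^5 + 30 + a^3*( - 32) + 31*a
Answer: b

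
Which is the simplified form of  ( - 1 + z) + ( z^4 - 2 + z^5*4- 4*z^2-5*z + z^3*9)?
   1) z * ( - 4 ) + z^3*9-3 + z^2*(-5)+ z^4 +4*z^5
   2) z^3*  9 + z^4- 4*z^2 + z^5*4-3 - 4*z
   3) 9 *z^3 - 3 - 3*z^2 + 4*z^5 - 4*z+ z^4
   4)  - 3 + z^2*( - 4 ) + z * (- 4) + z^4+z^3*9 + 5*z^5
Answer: 2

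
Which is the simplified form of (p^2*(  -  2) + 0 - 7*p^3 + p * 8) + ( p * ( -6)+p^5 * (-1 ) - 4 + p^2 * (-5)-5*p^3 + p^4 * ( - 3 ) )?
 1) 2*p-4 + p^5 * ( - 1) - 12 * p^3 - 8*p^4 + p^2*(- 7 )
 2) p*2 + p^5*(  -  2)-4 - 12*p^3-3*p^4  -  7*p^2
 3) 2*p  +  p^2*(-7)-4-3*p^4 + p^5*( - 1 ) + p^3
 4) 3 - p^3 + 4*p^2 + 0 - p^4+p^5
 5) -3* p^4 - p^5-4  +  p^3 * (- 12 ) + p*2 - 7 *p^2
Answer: 5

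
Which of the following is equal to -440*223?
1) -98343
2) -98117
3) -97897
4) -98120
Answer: 4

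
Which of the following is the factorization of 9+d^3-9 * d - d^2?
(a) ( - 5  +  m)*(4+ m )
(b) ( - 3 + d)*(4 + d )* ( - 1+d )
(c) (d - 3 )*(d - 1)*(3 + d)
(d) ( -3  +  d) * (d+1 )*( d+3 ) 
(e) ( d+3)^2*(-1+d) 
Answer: c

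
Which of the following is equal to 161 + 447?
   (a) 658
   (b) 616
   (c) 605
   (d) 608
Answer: d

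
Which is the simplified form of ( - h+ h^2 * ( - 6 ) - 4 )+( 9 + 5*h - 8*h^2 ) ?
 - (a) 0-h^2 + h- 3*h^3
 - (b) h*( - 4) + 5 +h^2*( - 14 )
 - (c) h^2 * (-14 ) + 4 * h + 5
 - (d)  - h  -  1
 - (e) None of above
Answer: c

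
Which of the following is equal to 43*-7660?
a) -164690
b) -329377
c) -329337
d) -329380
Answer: d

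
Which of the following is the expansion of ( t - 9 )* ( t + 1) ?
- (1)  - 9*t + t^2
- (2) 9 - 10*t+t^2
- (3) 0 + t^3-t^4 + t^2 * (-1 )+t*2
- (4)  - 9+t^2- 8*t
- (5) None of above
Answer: 4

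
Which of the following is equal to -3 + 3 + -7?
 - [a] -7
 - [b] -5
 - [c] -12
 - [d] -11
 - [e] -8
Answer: a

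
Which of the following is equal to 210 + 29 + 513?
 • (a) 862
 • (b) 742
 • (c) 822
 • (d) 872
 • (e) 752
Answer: e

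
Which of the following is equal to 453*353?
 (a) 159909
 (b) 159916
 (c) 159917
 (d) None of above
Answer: a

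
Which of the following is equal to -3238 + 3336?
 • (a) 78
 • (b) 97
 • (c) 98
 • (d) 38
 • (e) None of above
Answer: c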